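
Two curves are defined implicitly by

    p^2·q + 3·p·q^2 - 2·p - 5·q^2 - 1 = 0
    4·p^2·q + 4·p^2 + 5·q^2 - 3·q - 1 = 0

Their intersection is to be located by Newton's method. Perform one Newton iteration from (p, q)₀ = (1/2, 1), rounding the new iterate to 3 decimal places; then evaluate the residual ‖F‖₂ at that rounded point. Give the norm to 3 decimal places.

At (1/2, 1): F = (-5.250, 3.000).
Jacobian J = [[2·p·q + 3·q^2 - 2, p^2 + 6·p·q - 10·q], [8·p·q + 8·p, 4·p^2 + 10·q - 3]].
At the point, J = [[2.000, -6.750], [8.000, 8.000]] (det J = 70.000).
Solving J·Δ = −F gives Δ = (0.311, -0.686).
Then the next iterate is (p, q)₁ = (0.811, 0.314).
Re-evaluating at (0.811, 0.314): F = (-2.66857, 2.00796), so ‖F‖₂ = 3.340.

3.340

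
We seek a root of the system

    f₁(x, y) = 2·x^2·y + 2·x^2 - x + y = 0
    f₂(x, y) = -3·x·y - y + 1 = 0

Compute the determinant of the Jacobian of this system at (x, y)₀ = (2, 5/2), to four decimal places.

J = [[4·x·y + 4·x - 1, 2·x^2 + 1], [-3·y, -3·x - 1]].
At the point, J = [[27.0000, 9.0000], [-7.5000, -7.0000]].
det J = -121.5000.

-121.5000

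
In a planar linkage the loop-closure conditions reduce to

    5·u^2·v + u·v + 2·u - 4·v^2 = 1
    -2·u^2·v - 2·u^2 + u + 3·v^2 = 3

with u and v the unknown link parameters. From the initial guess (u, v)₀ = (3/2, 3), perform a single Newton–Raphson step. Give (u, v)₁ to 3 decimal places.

At (3/2, 3): F = (4.250, 7.500).
Jacobian J = [[10·u·v + v + 2, 5·u^2 + u - 8·v], [-4·u·v - 4·u + 1, -2·u^2 + 6·v]].
At the point, J = [[50.000, -11.250], [-23.000, 13.500]] (det J = 416.250).
Solving J·Δ = −F gives Δ = (-0.341, -1.136).
Then the next iterate is (u, v)₁ = (1.159, 1.864).

(1.159, 1.864)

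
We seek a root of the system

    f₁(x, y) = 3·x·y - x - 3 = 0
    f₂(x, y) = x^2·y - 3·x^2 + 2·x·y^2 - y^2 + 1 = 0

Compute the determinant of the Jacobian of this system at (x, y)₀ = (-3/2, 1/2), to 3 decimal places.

J = [[3·y - 1, 3·x], [2·x·y - 6·x + 2·y^2, x^2 + 4·x·y - 2·y]].
At the point, J = [[0.500, -4.500], [8.000, -1.750]].
det J = 35.125.

35.125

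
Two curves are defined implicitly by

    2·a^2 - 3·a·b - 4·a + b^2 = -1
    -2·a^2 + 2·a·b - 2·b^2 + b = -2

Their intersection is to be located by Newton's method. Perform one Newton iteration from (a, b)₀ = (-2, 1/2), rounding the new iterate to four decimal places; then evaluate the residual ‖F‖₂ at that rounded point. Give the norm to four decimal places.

415.5472

At (-2, 1/2): F = (20.2500, -8.0000).
Jacobian J = [[4·a - 3·b - 4, -3·a + 2·b], [-4·a + 2·b, 2·a - 4·b + 1]].
At the point, J = [[-13.5000, 7.0000], [9.0000, -5.0000]] (det J = 4.5000).
Solving J·Δ = −F gives Δ = (10.0556, 16.5000).
Then the next iterate is (a, b)₁ = (8.0556, 17.0000).
Re-evaluating at (8.0556, 17.0000): F = (-23.272617, -414.894983), so ‖F‖₂ = 415.5472.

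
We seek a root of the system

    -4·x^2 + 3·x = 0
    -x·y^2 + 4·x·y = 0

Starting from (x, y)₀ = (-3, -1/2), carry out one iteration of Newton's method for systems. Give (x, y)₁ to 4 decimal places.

(-1.3333, -0.3000)

At (-3, -1/2): F = (-45.0000, 6.7500).
Jacobian J = [[-8·x + 3, 0], [-y^2 + 4·y, -2·x·y + 4·x]].
At the point, J = [[27.0000, 0.0000], [-2.2500, -15.0000]] (det J = -405.0000).
Solving J·Δ = −F gives Δ = (1.6667, 0.2000).
Then the next iterate is (x, y)₁ = (-1.3333, -0.3000).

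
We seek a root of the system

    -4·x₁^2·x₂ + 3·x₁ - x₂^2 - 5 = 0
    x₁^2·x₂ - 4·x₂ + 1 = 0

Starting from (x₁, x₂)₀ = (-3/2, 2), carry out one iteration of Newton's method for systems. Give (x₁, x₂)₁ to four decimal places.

(-1.3194, -0.0479)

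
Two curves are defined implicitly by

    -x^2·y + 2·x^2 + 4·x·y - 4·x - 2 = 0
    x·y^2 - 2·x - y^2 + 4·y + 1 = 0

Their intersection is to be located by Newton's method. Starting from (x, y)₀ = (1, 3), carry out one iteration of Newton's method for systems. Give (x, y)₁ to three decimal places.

At (1, 3): F = (5.000, 11.000).
Jacobian J = [[-2·x·y + 4·x + 4·y - 4, -x^2 + 4·x], [y^2 - 2, 2·x·y - 2·y + 4]].
At the point, J = [[6.000, 3.000], [7.000, 4.000]] (det J = 3.000).
Solving J·Δ = −F gives Δ = (4.333, -10.333).
Then the next iterate is (x, y)₁ = (5.333, -7.333).

(5.333, -7.333)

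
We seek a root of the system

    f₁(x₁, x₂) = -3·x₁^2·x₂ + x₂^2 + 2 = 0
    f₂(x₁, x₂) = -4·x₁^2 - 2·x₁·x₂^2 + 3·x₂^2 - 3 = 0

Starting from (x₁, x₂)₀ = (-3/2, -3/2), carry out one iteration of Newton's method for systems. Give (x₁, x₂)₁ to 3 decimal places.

At (-3/2, -3/2): F = (14.375, 1.500).
Jacobian J = [[-6·x₁·x₂, -3·x₁^2 + 2·x₂], [-8·x₁ - 2·x₂^2, -4·x₁·x₂ + 6·x₂]].
At the point, J = [[-13.500, -9.750], [7.500, -18.000]] (det J = 316.125).
Solving J·Δ = −F gives Δ = (0.772, 0.405).
Then the next iterate is (x₁, x₂)₁ = (-0.728, -1.095).

(-0.728, -1.095)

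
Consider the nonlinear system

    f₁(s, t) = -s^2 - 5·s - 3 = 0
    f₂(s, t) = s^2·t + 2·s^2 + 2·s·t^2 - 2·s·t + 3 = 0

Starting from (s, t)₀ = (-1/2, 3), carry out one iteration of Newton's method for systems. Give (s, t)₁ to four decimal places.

(-0.6875, 2.3553)

At (-1/2, 3): F = (-0.7500, -1.7500).
Jacobian J = [[-2·s - 5, 0], [2·s·t + 4·s + 2·t^2 - 2·t, s^2 + 4·s·t - 2·s]].
At the point, J = [[-4.0000, 0.0000], [7.0000, -4.7500]] (det J = 19.0000).
Solving J·Δ = −F gives Δ = (-0.1875, -0.6447).
Then the next iterate is (s, t)₁ = (-0.6875, 2.3553).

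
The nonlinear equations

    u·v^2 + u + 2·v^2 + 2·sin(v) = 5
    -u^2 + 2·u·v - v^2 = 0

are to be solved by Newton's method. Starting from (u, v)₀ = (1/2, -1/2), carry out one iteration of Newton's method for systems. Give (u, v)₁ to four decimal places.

At (1/2, -1/2): F = (-4.833851, -1.0000).
Jacobian J = [[v^2 + 1, 2·u·v + 4·v + 2·cos(v)], [-2·u + 2·v, 2·u - 2·v]].
At the point, J = [[1.2500, -0.744835], [-2.0000, 2.0000]] (det J = 1.010330).
Solving J·Δ = −F gives Δ = (10.3061, 10.8061).
Then the next iterate is (u, v)₁ = (10.8061, 10.3061).

(10.8061, 10.3061)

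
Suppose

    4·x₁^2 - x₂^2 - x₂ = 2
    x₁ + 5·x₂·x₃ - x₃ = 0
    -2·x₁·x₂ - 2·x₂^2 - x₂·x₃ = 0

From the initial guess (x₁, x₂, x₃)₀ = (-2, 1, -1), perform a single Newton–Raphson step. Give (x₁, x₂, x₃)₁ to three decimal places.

(-0.800, -1.400, -2.800)

At (-2, 1, -1): F = (12.000, -6.000, 3.000).
Jacobian J = [[8·x₁, -2·x₂ - 1, 0], [1, 5·x₃, 5·x₂ - 1], [-2·x₂, -2·x₁ - 4·x₂ - x₃, -x₂]].
At the point, J = [[-16.000, -3.000, 0.000], [1.000, -5.000, 4.000], [-2.000, 1.000, -1.000]] (det J = 5.000).
Solving J·Δ = −F gives Δ = (1.200, -2.400, -1.800).
Then the next iterate is (x₁, x₂, x₃)₁ = (-0.800, -1.400, -2.800).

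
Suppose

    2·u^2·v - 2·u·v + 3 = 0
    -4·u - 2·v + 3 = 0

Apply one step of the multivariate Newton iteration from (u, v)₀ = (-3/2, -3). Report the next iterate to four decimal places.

(-5.5833, 12.6667)

At (-3/2, -3): F = (-19.5000, 15.0000).
Jacobian J = [[4·u·v - 2·v, 2·u^2 - 2·u], [-4, -2]].
At the point, J = [[24.0000, 7.5000], [-4.0000, -2.0000]] (det J = -18.0000).
Solving J·Δ = −F gives Δ = (-4.0833, 15.6667).
Then the next iterate is (u, v)₁ = (-5.5833, 12.6667).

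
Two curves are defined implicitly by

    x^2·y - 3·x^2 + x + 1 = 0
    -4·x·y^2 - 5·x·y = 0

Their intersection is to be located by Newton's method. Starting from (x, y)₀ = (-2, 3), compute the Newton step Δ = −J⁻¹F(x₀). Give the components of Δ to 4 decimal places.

(1.7786, -0.1947)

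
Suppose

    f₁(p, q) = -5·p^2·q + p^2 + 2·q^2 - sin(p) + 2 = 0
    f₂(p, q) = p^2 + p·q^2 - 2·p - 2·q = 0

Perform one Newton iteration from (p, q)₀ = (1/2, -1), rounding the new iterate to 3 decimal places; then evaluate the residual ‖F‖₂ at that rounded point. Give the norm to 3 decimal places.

At (1/2, -1): F = (5.02057, 1.750).
Jacobian J = [[-10·p·q + 2·p - cos(p), -5·p^2 + 4·q], [2·p + q^2 - 2, 2·p·q - 2]].
At the point, J = [[5.12242, -5.250], [0.000, -3.000]] (det J = -15.36725).
Solving J·Δ = −F gives Δ = (-0.382, 0.583).
Then the next iterate is (p, q)₁ = (0.118, -0.417).
Re-evaluating at (0.118, -0.417): F = (2.27301, 0.63244), so ‖F‖₂ = 2.359.

2.359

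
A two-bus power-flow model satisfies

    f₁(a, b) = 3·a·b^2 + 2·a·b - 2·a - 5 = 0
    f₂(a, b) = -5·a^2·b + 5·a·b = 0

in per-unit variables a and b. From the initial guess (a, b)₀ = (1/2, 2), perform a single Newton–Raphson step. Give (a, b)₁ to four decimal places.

(1.3571, 0.0000)

At (1/2, 2): F = (2.0000, 2.5000).
Jacobian J = [[3·b^2 + 2·b - 2, 6·a·b + 2·a], [-10·a·b + 5·b, -5·a^2 + 5·a]].
At the point, J = [[14.0000, 7.0000], [0.0000, 1.2500]] (det J = 17.5000).
Solving J·Δ = −F gives Δ = (0.8571, -2.0000).
Then the next iterate is (a, b)₁ = (1.3571, 0.0000).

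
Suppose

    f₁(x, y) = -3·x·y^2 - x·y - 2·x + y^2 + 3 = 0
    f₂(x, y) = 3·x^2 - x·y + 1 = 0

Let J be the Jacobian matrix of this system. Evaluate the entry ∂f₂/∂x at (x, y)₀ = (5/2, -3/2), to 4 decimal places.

16.5000

∂f₂/∂x = 6·x - y.
At (5/2, -3/2) this is 16.5000.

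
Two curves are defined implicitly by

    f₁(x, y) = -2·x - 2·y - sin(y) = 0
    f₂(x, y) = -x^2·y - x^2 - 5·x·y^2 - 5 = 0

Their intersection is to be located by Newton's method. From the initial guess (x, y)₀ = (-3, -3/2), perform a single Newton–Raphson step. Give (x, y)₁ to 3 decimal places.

(3.001, -2.468)

At (-3, -3/2): F = (9.99749, 33.250).
Jacobian J = [[-2, -cos(y) - 2], [-2·x·y - 2·x - 5·y^2, -x^2 - 10·x·y]].
At the point, J = [[-2.000, -2.07074], [-14.250, -54.000]] (det J = 78.49199).
Solving J·Δ = −F gives Δ = (6.001, -0.968).
Then the next iterate is (x, y)₁ = (3.001, -2.468).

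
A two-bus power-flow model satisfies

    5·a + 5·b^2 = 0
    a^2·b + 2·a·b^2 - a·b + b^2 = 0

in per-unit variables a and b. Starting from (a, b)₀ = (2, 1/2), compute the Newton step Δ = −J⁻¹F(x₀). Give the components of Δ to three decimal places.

(-2.700, 0.450)

At (2, 1/2): F = (11.250, 2.250).
Jacobian J = [[5, 10·b], [2·a·b + 2·b^2 - b, a^2 + 4·a·b - a + 2·b]].
At the point, J = [[5.000, 5.000], [2.000, 7.000]] (det J = 25.000).
Solving J·Δ = −F gives Δ = (-2.700, 0.450).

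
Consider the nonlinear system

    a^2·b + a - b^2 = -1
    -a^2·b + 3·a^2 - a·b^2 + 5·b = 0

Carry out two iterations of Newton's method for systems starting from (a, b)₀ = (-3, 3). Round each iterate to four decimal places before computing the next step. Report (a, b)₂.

(-1.1508, 0.3701)

At (-3, 3): F = (16.0000, 42.0000).
Jacobian J = [[2·a·b + 1, a^2 - 2·b], [-2·a·b + 6·a - b^2, -a^2 - 2·a·b + 5]].
At the point, J = [[-17.0000, 3.0000], [-9.0000, 14.0000]] (det J = -211.0000).
Solving J·Δ = −F gives Δ = (0.4645, -2.7014).
Then the next iterate is (a, b)₁ = (-2.5355, 0.2986).
Round to (-2.5355, 0.2986) and repeat: F = (0.294966, 19.085723), J = [[-0.514201, 5.831560], [-13.787961, 0.085440]].
Δ = (1.3847, 0.0715), so (a, b)₂ = (-1.1508, 0.3701).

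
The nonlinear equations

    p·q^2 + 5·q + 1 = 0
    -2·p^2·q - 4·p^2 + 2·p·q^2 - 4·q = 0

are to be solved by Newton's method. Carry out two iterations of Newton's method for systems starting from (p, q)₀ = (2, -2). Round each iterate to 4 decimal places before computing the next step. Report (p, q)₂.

At (2, -2): F = (-1.0000, 24.0000).
Jacobian J = [[q^2, 2·p·q + 5], [-4·p·q - 8·p + 2·q^2, -2·p^2 + 4·p·q - 4]].
At the point, J = [[4.0000, -3.0000], [8.0000, -28.0000]] (det J = -88.0000).
Solving J·Δ = −F gives Δ = (1.1364, 1.1818).
Then the next iterate is (p, q)₁ = (3.1364, -0.8182).
Round to (3.1364, -0.8182) and repeat: F = (-0.991333, -15.778611), J = [[0.669451, -0.132405], [-13.487488, -33.938820]].
Δ = (1.2877, -0.9766), so (p, q)₂ = (4.4241, -1.7948).

(4.4241, -1.7948)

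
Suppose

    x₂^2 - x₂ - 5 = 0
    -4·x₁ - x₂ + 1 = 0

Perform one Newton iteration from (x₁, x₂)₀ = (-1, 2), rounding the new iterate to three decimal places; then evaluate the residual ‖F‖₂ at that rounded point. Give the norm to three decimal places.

At (-1, 2): F = (-3.000, 3.000).
Jacobian J = [[0, 2·x₂ - 1], [-4, -1]].
At the point, J = [[0.000, 3.000], [-4.000, -1.000]] (det J = 12.000).
Solving J·Δ = −F gives Δ = (0.500, 1.000).
Then the next iterate is (x₁, x₂)₁ = (-0.500, 3.000).
Re-evaluating at (-0.500, 3.000): F = (1.000, 0.000), so ‖F‖₂ = 1.000.

1.000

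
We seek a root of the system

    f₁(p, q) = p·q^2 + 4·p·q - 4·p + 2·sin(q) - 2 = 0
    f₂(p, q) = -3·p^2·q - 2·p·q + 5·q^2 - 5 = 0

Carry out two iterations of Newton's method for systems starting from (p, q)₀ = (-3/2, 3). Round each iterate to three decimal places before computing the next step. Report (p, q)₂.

(-0.929, 1.118)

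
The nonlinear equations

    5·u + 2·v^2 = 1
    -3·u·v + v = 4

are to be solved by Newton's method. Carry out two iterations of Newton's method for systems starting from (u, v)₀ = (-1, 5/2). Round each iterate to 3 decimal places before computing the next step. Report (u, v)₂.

At (-1, 5/2): F = (6.500, 6.000).
Jacobian J = [[5, 4·v], [-3·v, -3·u + 1]].
At the point, J = [[5.000, 10.000], [-7.500, 4.000]] (det J = 95.000).
Solving J·Δ = −F gives Δ = (0.358, -0.829).
Then the next iterate is (u, v)₁ = (-0.642, 1.671).
Round to (-0.642, 1.671) and repeat: F = (1.37448, 0.88935), J = [[5.000, 6.684], [-5.013, 2.926]].
Δ = (0.040, -0.236), so (u, v)₂ = (-0.602, 1.435).

(-0.602, 1.435)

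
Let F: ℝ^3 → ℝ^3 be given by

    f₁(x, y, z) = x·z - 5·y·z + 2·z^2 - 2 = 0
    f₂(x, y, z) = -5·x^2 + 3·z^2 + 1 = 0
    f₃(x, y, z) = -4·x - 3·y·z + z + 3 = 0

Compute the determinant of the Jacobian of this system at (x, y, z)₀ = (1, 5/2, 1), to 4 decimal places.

238.0000

J = [[z, -5·z, x - 5·y + 4·z], [-10·x, 0, 6·z], [-4, -3·z, -3·y + 1]].
At the point, J = [[1.0000, -5.0000, -7.5000], [-10.0000, 0.0000, 6.0000], [-4.0000, -3.0000, -6.5000]].
det J = 238.0000.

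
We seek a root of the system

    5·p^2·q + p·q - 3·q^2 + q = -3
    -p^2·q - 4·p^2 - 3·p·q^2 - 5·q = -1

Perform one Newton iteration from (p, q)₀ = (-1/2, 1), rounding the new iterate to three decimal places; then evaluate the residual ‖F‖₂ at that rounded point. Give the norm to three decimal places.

4.743

At (-1/2, 1): F = (1.750, -3.750).
Jacobian J = [[10·p·q + q, 5·p^2 + p - 6·q + 1], [-2·p·q - 8·p - 3·q^2, -p^2 - 6·p·q - 5]].
At the point, J = [[-4.000, -4.250], [2.000, -2.250]] (det J = 17.500).
Solving J·Δ = −F gives Δ = (1.136, -0.657).
Then the next iterate is (p, q)₁ = (0.636, 0.343).
Re-evaluating at (0.636, 0.343): F = (3.90191, -2.69620), so ‖F‖₂ = 4.743.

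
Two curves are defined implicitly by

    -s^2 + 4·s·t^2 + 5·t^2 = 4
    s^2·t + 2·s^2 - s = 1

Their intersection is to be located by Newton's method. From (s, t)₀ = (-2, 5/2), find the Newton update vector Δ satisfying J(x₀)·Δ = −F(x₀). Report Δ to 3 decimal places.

At (-2, 5/2): F = (-26.750, 19.000).
Jacobian J = [[-2·s + 4·t^2, 8·s·t + 10·t], [2·s·t + 4·s - 1, s^2]].
At the point, J = [[29.000, -15.000], [-19.000, 4.000]] (det J = -169.000).
Solving J·Δ = −F gives Δ = (1.053, 0.253).

(1.053, 0.253)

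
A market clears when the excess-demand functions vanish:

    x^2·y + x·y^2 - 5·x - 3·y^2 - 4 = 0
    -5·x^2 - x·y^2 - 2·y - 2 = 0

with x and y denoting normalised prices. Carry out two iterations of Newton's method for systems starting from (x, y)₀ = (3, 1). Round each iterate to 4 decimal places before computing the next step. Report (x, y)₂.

At (3, 1): F = (-10.0000, -52.0000).
Jacobian J = [[2·x·y + y^2 - 5, x^2 + 2·x·y - 6·y], [-10·x - y^2, -2·x·y - 2]].
At the point, J = [[2.0000, 9.0000], [-31.0000, -8.0000]] (det J = 263.0000).
Solving J·Δ = −F gives Δ = (-2.0837, 1.5741).
Then the next iterate is (x, y)₁ = (0.9163, 2.5741).
Round to (0.9163, 2.5741) and repeat: F = (-20.226848, -17.417624), J = [[6.343286, -9.887699], [-15.788991, -6.717296]].
Δ = (-0.1829, -2.1630), so (x, y)₂ = (0.7334, 0.4111).

(0.7334, 0.4111)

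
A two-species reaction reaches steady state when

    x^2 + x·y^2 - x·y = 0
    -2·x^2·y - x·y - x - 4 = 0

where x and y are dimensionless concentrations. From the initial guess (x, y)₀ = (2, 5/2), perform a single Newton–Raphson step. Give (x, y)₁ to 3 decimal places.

At (2, 5/2): F = (11.500, -31.000).
Jacobian J = [[2·x + y^2 - y, 2·x·y - x], [-4·x·y - y - 1, -2·x^2 - x]].
At the point, J = [[7.750, 8.000], [-23.500, -10.000]] (det J = 110.500).
Solving J·Δ = −F gives Δ = (-1.204, -0.271).
Then the next iterate is (x, y)₁ = (0.796, 2.229).

(0.796, 2.229)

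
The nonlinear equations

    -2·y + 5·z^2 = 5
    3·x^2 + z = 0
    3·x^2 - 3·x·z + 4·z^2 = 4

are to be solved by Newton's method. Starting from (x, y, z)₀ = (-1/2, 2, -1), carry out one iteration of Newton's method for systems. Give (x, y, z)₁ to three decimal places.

At (-1/2, 2, -1): F = (-4.000, -0.250, -0.750).
Jacobian J = [[0, -2, 10·z], [6·x, 0, 1], [6·x - 3·z, 0, -3·x + 8·z]].
At the point, J = [[0.000, -2.000, -10.000], [-3.000, 0.000, 1.000], [0.000, 0.000, -6.500]] (det J = 39.000).
Solving J·Δ = −F gives Δ = (-0.122, -1.423, -0.115).
Then the next iterate is (x, y, z)₁ = (-0.622, 0.577, -1.115).

(-0.622, 0.577, -1.115)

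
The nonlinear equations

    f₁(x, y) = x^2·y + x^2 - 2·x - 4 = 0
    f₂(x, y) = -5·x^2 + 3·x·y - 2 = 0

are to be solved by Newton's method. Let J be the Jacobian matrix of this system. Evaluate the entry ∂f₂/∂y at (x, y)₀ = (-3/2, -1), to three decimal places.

-4.500

∂f₂/∂y = 3·x.
At (-3/2, -1) this is -4.500.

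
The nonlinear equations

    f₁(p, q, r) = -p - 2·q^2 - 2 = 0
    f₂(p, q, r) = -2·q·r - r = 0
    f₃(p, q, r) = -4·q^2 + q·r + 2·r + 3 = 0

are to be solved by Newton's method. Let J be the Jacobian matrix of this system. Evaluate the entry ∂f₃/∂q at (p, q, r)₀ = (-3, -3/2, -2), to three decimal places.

∂f₃/∂q = -8·q + r.
At (-3, -3/2, -2) this is 10.000.

10.000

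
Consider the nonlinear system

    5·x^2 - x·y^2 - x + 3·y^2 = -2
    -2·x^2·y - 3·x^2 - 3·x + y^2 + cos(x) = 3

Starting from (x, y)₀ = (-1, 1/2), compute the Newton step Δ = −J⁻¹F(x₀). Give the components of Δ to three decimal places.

(0.317, -1.359)

At (-1, 1/2): F = (9.000, -3.20970).
Jacobian J = [[10·x - y^2 - 1, -2·x·y + 6·y], [-4·x·y - 6·x - sin(x) - 3, -2·x^2 + 2·y]].
At the point, J = [[-11.250, 4.000], [5.84147, -1.000]] (det J = -12.11588).
Solving J·Δ = −F gives Δ = (0.317, -1.359).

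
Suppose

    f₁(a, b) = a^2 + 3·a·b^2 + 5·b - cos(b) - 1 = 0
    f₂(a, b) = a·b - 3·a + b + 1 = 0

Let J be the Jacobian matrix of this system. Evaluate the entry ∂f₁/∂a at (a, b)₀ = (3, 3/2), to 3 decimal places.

∂f₁/∂a = 2·a + 3·b^2.
At (3, 3/2) this is 12.750.

12.750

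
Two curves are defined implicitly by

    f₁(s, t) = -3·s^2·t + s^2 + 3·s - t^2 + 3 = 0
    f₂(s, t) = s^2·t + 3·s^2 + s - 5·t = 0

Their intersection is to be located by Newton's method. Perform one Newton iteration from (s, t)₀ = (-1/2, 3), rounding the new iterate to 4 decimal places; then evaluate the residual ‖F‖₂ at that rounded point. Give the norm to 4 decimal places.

1.7797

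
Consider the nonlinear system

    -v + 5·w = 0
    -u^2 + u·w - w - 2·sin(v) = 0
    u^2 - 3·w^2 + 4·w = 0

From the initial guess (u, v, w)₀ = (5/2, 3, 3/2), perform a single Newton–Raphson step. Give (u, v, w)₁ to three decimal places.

(0.327, 2.134, 0.427)

At (5/2, 3, 3/2): F = (4.500, -4.28224, 5.500).
Jacobian J = [[0, -1, 5], [-2·u + w, -2·cos(v), u - 1], [2·u, 0, -6·w + 4]].
At the point, J = [[0.000, -1.000, 5.000], [-3.500, 1.97998, 1.500], [5.000, 0.000, -5.000]] (det J = -39.49962).
Solving J·Δ = −F gives Δ = (-2.173, -0.866, -1.073).
Then the next iterate is (u, v, w)₁ = (0.327, 2.134, 0.427).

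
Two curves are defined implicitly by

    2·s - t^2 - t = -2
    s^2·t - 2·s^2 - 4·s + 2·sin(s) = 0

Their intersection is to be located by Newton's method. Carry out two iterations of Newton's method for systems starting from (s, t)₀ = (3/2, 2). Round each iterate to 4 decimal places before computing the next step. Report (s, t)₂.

(0.0000, 1.0115)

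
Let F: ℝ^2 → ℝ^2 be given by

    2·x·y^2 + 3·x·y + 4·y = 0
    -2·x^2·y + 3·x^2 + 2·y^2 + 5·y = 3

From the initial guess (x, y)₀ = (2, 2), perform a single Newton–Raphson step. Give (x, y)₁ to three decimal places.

(2.609, 0.287)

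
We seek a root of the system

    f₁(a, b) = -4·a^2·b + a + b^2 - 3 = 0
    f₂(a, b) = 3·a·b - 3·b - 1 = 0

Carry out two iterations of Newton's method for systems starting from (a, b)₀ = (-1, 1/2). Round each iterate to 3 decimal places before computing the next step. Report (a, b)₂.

At (-1, 1/2): F = (-5.750, -4.000).
Jacobian J = [[-8·a·b + 1, -4·a^2 + 2·b], [3·b, 3·a - 3]].
At the point, J = [[5.000, -3.000], [1.500, -6.000]] (det J = -25.500).
Solving J·Δ = −F gives Δ = (0.882, -0.446).
Then the next iterate is (a, b)₁ = (-0.118, 0.054).
Round to (-0.118, 0.054) and repeat: F = (-3.11809, -1.18112), J = [[1.05098, 0.05230], [0.162, -3.354]].
Δ = (2.977, -0.208), so (a, b)₂ = (2.859, -0.154).

(2.859, -0.154)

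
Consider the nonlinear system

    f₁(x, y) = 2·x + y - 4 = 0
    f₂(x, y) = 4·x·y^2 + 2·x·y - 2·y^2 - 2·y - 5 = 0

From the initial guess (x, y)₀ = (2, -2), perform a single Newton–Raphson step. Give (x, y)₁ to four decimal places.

At (2, -2): F = (-2.0000, 15.0000).
Jacobian J = [[2, 1], [4·y^2 + 2·y, 8·x·y + 2·x - 4·y - 2]].
At the point, J = [[2.0000, 1.0000], [12.0000, -22.0000]] (det J = -56.0000).
Solving J·Δ = −F gives Δ = (0.5179, 0.9643).
Then the next iterate is (x, y)₁ = (2.5179, -1.0357).

(2.5179, -1.0357)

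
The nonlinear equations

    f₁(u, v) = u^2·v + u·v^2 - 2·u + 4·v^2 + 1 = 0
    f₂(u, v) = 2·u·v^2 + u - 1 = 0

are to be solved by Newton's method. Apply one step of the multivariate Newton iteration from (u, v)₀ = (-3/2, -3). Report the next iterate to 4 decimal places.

(-1.4611, -1.4022)

At (-3/2, -3): F = (19.7500, -29.5000).
Jacobian J = [[2·u·v + v^2 - 2, u^2 + 2·u·v + 8·v], [2·v^2 + 1, 4·u·v]].
At the point, J = [[16.0000, -12.7500], [19.0000, 18.0000]] (det J = 530.2500).
Solving J·Δ = −F gives Δ = (0.0389, 1.5978).
Then the next iterate is (u, v)₁ = (-1.4611, -1.4022).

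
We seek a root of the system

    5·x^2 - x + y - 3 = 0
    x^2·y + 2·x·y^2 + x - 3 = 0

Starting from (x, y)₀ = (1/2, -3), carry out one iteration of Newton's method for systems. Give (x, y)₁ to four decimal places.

At (1/2, -3): F = (-5.2500, 5.7500).
Jacobian J = [[10·x - 1, 1], [2·x·y + 2·y^2 + 1, x^2 + 4·x·y]].
At the point, J = [[4.0000, 1.0000], [16.0000, -5.7500]] (det J = -39.0000).
Solving J·Δ = −F gives Δ = (0.6266, 2.7436).
Then the next iterate is (x, y)₁ = (1.1266, -0.2564).

(1.1266, -0.2564)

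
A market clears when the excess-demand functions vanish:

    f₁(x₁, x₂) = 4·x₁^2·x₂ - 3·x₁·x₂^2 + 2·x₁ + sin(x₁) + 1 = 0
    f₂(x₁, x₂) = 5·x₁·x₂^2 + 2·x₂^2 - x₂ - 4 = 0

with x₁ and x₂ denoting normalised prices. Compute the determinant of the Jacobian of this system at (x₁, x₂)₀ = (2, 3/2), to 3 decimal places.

J = [[8·x₁·x₂ - 3·x₂^2 + cos(x₁) + 2, 4·x₁^2 - 6·x₁·x₂], [5·x₂^2, 10·x₁·x₂ + 4·x₂ - 1]].
At the point, J = [[18.83385, -2.000], [11.250, 35.000]].
det J = 681.685.

681.685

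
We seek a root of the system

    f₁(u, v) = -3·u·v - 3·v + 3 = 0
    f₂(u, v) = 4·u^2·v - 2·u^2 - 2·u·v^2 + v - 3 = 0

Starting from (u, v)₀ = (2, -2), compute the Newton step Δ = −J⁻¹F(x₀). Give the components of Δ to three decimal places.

(0.615, 2.744)

At (2, -2): F = (21.000, -61.000).
Jacobian J = [[-3·v, -3·u - 3], [8·u·v - 4·u - 2·v^2, 4·u^2 - 4·u·v + 1]].
At the point, J = [[6.000, -9.000], [-48.000, 33.000]] (det J = -234.000).
Solving J·Δ = −F gives Δ = (0.615, 2.744).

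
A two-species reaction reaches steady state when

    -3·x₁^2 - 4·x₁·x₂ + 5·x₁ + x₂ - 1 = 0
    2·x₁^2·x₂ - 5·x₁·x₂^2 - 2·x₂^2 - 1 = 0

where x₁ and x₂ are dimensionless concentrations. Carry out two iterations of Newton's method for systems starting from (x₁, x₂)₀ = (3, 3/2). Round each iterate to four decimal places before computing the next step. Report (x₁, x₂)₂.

(1.2927, 0.4893)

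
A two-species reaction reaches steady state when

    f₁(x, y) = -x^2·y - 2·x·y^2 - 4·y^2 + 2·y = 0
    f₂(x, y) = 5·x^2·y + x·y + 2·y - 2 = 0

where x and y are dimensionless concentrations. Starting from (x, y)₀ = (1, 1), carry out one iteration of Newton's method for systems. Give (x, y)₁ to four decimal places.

At (1, 1): F = (-5.0000, 6.0000).
Jacobian J = [[-2·x·y - 2·y^2, -x^2 - 4·x·y - 8·y + 2], [10·x·y + y, 5·x^2 + x + 2]].
At the point, J = [[-4.0000, -11.0000], [11.0000, 8.0000]] (det J = 89.0000).
Solving J·Δ = −F gives Δ = (-0.2921, -0.3483).
Then the next iterate is (x, y)₁ = (0.7079, 0.6517).

(0.7079, 0.6517)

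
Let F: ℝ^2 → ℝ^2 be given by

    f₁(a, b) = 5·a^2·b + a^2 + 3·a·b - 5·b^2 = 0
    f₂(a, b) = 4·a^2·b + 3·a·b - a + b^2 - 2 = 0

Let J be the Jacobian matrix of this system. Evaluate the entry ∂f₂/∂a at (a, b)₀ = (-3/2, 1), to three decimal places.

∂f₂/∂a = 8·a·b + 3·b - 1.
At (-3/2, 1) this is -10.000.

-10.000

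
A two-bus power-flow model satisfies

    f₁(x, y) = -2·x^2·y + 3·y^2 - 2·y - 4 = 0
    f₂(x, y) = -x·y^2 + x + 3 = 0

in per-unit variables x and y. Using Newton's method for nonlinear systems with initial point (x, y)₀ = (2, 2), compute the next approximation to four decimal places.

(1.2388, 1.9104)

At (2, 2): F = (-12.0000, -3.0000).
Jacobian J = [[-4·x·y, -2·x^2 + 6·y - 2], [-y^2 + 1, -2·x·y]].
At the point, J = [[-16.0000, 2.0000], [-3.0000, -8.0000]] (det J = 134.0000).
Solving J·Δ = −F gives Δ = (-0.7612, -0.0896).
Then the next iterate is (x, y)₁ = (1.2388, 1.9104).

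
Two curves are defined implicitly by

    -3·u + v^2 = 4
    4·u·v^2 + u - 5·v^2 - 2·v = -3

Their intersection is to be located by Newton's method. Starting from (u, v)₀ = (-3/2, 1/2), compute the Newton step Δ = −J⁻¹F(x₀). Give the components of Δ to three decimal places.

At (-3/2, 1/2): F = (0.750, -2.250).
Jacobian J = [[-3, 2·v], [4·v^2 + 1, 8·u·v - 10·v - 2]].
At the point, J = [[-3.000, 1.000], [2.000, -13.000]] (det J = 37.000).
Solving J·Δ = −F gives Δ = (0.203, -0.142).

(0.203, -0.142)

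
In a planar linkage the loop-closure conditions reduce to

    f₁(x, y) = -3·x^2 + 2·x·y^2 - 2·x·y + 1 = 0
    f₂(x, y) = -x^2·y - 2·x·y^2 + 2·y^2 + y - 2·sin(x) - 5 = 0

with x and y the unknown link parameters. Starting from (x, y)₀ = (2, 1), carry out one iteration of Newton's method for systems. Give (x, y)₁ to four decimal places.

(0.8127, 0.1881)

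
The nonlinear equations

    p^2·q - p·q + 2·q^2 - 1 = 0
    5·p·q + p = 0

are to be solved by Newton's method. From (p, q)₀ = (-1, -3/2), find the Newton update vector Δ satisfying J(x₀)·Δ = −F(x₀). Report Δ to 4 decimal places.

At (-1, -3/2): F = (0.5000, 6.5000).
Jacobian J = [[2·p·q - q, p^2 - p + 4·q], [5·q + 1, 5·p]].
At the point, J = [[4.5000, -4.0000], [-6.5000, -5.0000]] (det J = -48.5000).
Solving J·Δ = −F gives Δ = (0.4845, 0.6701).

(0.4845, 0.6701)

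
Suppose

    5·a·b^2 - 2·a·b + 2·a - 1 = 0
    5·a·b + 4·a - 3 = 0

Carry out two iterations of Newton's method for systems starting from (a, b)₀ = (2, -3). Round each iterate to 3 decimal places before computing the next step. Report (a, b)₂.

At (2, -3): F = (105.000, -25.000).
Jacobian J = [[5·b^2 - 2·b + 2, 10·a·b - 2·a], [5·b + 4, 5·a]].
At the point, J = [[53.000, -64.000], [-11.000, 10.000]] (det J = -174.000).
Solving J·Δ = −F gives Δ = (-3.161, -0.977).
Then the next iterate is (a, b)₁ = (-1.161, -3.977).
Round to (-1.161, -3.977) and repeat: F = (-104.37154, 15.44248), J = [[89.03664, 48.49497], [-15.885, -5.805]].
Δ = (0.564, 1.116), so (a, b)₂ = (-0.597, -2.861).

(-0.597, -2.861)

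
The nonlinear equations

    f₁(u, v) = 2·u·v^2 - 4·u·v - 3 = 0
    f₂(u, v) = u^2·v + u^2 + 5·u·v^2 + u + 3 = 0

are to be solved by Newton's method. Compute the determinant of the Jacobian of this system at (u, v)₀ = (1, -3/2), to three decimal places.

J = [[2·v^2 - 4·v, 4·u·v - 4·u], [2·u·v + 2·u + 5·v^2 + 1, u^2 + 10·u·v]].
At the point, J = [[10.500, -10.000], [11.250, -14.000]].
det J = -34.500.

-34.500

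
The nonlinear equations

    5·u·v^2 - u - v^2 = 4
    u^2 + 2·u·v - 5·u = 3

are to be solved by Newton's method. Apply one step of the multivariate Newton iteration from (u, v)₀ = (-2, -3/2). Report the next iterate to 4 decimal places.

At (-2, -3/2): F = (-26.7500, 17.0000).
Jacobian J = [[5·v^2 - 1, 10·u·v - 2·v], [2·u + 2·v - 5, 2·u]].
At the point, J = [[10.2500, 33.0000], [-12.0000, -4.0000]] (det J = 355.0000).
Solving J·Δ = −F gives Δ = (1.2789, 0.4134).
Then the next iterate is (u, v)₁ = (-0.7211, -1.0866).

(-0.7211, -1.0866)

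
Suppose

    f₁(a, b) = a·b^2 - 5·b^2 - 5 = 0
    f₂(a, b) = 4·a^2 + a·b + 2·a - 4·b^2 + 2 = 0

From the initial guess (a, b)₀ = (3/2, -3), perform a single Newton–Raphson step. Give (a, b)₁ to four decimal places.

At (3/2, -3): F = (-36.5000, -26.5000).
Jacobian J = [[b^2, 2·a·b - 10·b], [8·a + b + 2, a - 8·b]].
At the point, J = [[9.0000, 21.0000], [11.0000, 25.5000]] (det J = -1.5000).
Solving J·Δ = −F gives Δ = (-249.5000, 108.6667).
Then the next iterate is (a, b)₁ = (-248.0000, 105.6667).

(-248.0000, 105.6667)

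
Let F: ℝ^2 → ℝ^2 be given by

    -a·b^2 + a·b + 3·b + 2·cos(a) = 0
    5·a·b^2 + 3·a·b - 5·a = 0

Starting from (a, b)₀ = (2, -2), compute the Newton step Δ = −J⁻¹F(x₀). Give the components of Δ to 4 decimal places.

At (2, -2): F = (-18.832294, 18.0000).
Jacobian J = [[-b^2 + b - 2·sin(a), -2·a·b + a + 3], [5·b^2 + 3·b - 5, 10·a·b + 3·a]].
At the point, J = [[-7.818595, 13.0000], [9.0000, -34.0000]] (det J = 148.832225).
Solving J·Δ = −F gives Δ = (-2.7299, -0.1932).

(-2.7299, -0.1932)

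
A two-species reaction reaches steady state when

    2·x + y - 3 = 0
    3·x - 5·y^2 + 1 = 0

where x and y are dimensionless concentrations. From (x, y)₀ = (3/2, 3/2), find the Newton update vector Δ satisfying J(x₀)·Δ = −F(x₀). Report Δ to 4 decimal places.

(-0.5076, -0.4848)

At (3/2, 3/2): F = (1.5000, -5.7500).
Jacobian J = [[2, 1], [3, -10·y]].
At the point, J = [[2.0000, 1.0000], [3.0000, -15.0000]] (det J = -33.0000).
Solving J·Δ = −F gives Δ = (-0.5076, -0.4848).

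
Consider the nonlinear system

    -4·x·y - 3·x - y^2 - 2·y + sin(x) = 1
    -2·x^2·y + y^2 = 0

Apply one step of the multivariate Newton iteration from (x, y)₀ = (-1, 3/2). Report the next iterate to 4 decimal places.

(-0.5290, -0.5760)

At (-1, 3/2): F = (1.908529, -0.7500).
Jacobian J = [[-4·y + cos(x) - 3, -4·x - 2·y - 2], [-4·x·y, -2·x^2 + 2·y]].
At the point, J = [[-8.459698, -1.0000], [6.0000, 1.0000]] (det J = -2.459698).
Solving J·Δ = −F gives Δ = (0.4710, -2.0760).
Then the next iterate is (x, y)₁ = (-0.5290, -0.5760).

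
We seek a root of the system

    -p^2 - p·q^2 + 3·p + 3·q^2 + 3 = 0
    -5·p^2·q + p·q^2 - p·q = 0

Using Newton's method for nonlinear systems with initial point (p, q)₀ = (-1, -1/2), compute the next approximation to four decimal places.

At (-1, -1/2): F = (0.0000, 1.7500).
Jacobian J = [[-2·p - q^2 + 3, -2·p·q + 6·q], [-10·p·q + q^2 - q, -5·p^2 + 2·p·q - p]].
At the point, J = [[4.7500, -4.0000], [-4.2500, -3.0000]] (det J = -31.2500).
Solving J·Δ = −F gives Δ = (0.2240, 0.2660).
Then the next iterate is (p, q)₁ = (-0.7760, -0.2340).

(-0.7760, -0.2340)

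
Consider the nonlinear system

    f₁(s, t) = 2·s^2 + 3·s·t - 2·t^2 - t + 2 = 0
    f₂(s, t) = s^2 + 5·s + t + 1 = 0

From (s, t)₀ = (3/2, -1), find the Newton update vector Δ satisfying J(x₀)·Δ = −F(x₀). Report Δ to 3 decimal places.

(-1.265, 0.373)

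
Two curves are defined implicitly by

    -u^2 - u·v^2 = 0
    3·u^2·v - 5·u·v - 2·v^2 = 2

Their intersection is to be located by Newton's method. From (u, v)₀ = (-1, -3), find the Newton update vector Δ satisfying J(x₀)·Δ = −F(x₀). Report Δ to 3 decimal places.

(1.793, -0.759)

At (-1, -3): F = (8.000, -44.000).
Jacobian J = [[-2·u - v^2, -2·u·v], [6·u·v - 5·v, 3·u^2 - 5·u - 4·v]].
At the point, J = [[-7.000, -6.000], [33.000, 20.000]] (det J = 58.000).
Solving J·Δ = −F gives Δ = (1.793, -0.759).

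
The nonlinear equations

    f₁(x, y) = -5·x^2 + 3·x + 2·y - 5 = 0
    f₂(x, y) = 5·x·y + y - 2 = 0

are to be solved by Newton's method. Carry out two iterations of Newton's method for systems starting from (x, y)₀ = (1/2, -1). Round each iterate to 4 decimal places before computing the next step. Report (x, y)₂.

At (1/2, -1): F = (-6.7500, -5.5000).
Jacobian J = [[-10·x + 3, 2], [5·y, 5·x + 1]].
At the point, J = [[-2.0000, 2.0000], [-5.0000, 3.5000]] (det J = 3.0000).
Solving J·Δ = −F gives Δ = (4.2083, 7.5833).
Then the next iterate is (x, y)₁ = (4.7083, 6.5833).
Round to (4.7083, 6.5833) and repeat: F = (-88.548944, 159.564057), J = [[-44.0830, 2.0000], [32.9165, 24.5415]].
Δ = (-2.1715, -3.5892), so (x, y)₂ = (2.5368, 2.9941).

(2.5368, 2.9941)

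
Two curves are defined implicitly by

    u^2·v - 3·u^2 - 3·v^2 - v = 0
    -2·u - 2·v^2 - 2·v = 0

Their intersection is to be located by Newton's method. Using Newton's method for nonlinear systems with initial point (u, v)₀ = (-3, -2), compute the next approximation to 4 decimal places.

(-1.3182, -1.7727)

At (-3, -2): F = (-55.0000, 2.0000).
Jacobian J = [[2·u·v - 6·u, u^2 - 6·v - 1], [-2, -4·v - 2]].
At the point, J = [[30.0000, 20.0000], [-2.0000, 6.0000]] (det J = 220.0000).
Solving J·Δ = −F gives Δ = (1.6818, 0.2273).
Then the next iterate is (u, v)₁ = (-1.3182, -1.7727).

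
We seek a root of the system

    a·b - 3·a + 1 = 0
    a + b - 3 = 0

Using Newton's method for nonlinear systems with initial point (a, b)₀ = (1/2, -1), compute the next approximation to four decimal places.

At (1/2, -1): F = (-1.0000, -3.5000).
Jacobian J = [[b - 3, a], [1, 1]].
At the point, J = [[-4.0000, 0.5000], [1.0000, 1.0000]] (det J = -4.5000).
Solving J·Δ = −F gives Δ = (0.1667, 3.3333).
Then the next iterate is (a, b)₁ = (0.6667, 2.3333).

(0.6667, 2.3333)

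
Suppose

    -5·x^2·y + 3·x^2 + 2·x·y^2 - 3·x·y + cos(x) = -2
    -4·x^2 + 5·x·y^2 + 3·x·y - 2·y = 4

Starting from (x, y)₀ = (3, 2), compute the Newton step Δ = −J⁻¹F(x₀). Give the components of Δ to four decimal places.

At (3, 2): F = (-55.989992, 34.0000).
Jacobian J = [[-10·x·y + 6·x + 2·y^2 - 3·y - sin(x), -5·x^2 + 4·x·y - 3·x], [-8·x + 5·y^2 + 3·y, 10·x·y + 3·x - 2]].
At the point, J = [[-40.141120, -30.0000], [2.0000, 67.0000]] (det J = -2629.455041).
Solving J·Δ = −F gives Δ = (-1.0387, -0.4765).

(-1.0387, -0.4765)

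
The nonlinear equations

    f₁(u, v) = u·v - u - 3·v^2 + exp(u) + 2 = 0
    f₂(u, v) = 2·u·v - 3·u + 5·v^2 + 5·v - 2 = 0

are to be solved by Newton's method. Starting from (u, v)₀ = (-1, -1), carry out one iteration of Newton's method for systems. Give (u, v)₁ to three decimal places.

(-0.325, -1.053)

At (-1, -1): F = (1.36788, 3.000).
Jacobian J = [[v + exp(u) - 1, u - 6·v], [2·v - 3, 2·u + 10·v + 5]].
At the point, J = [[-1.63212, 5.000], [-5.000, -7.000]] (det J = 36.42484).
Solving J·Δ = −F gives Δ = (0.675, -0.053).
Then the next iterate is (u, v)₁ = (-0.325, -1.053).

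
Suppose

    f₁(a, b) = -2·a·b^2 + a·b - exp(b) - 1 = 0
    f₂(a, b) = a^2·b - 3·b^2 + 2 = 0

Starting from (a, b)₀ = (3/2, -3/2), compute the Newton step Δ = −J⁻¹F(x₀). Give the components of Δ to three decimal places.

(-1.483, 0.129)

At (3/2, -3/2): F = (-10.22313, -8.125).
Jacobian J = [[-2·b^2 + b, -4·a·b + a - exp(b)], [2·a·b, a^2 - 6·b]].
At the point, J = [[-6.000, 10.27687], [-4.500, 11.250]] (det J = -21.25409).
Solving J·Δ = −F gives Δ = (-1.483, 0.129).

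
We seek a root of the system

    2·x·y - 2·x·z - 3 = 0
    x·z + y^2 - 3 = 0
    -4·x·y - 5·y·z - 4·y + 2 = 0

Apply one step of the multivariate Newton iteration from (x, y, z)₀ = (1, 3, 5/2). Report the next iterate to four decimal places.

(-0.5083, 2.5750, 0.3208)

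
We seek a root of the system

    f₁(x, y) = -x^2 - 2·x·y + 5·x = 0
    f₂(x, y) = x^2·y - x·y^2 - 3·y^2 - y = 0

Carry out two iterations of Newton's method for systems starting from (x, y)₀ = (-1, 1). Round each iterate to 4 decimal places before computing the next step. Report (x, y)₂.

(-0.0197, -0.4789)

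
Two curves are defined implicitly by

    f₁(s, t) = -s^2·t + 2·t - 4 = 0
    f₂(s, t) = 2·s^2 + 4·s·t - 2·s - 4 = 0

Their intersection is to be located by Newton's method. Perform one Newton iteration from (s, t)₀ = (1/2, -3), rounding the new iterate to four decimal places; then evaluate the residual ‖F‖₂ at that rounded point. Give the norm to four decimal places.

At (1/2, -3): F = (-9.2500, -10.5000).
Jacobian J = [[-2·s·t, -s^2 + 2], [4·s + 4·t - 2, 4·s]].
At the point, J = [[3.0000, 1.7500], [-12.0000, 2.0000]] (det J = 27.0000).
Solving J·Δ = −F gives Δ = (0.0046, 5.2778).
Then the next iterate is (s, t)₁ = (0.5046, 2.2778).
Re-evaluating at (0.5046, 2.2778): F = (-0.024376, 0.097554), so ‖F‖₂ = 0.1006.

0.1006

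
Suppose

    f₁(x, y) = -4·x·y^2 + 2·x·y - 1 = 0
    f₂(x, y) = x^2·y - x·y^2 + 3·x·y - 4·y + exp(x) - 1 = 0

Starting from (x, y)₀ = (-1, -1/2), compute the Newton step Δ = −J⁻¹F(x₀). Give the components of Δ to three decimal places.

(-0.744, 0.415)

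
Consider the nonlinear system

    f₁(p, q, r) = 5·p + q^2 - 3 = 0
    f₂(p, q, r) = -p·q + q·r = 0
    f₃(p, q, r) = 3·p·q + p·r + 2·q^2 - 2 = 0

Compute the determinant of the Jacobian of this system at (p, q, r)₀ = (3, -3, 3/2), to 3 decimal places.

-148.500

J = [[5, 2·q, 0], [-q, -p + r, q], [3·q + r, 3·p + 4·q, p]].
At the point, J = [[5.000, -6.000, 0.000], [3.000, -1.500, -3.000], [-7.500, -3.000, 3.000]].
det J = -148.500.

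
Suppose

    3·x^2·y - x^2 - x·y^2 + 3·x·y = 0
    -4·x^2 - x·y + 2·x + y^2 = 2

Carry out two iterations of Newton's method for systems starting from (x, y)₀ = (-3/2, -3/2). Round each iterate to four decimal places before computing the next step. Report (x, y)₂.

At (-3/2, -3/2): F = (-2.2500, -14.0000).
Jacobian J = [[6·x·y - 2·x - y^2 + 3·y, 3·x^2 - 2·x·y + 3·x], [-8·x - y + 2, -x + 2·y]].
At the point, J = [[9.7500, -2.2500], [15.5000, -1.5000]] (det J = 20.2500).
Solving J·Δ = −F gives Δ = (1.3889, 5.0185).
Then the next iterate is (x, y)₁ = (-0.1111, 3.5185).
Round to (-0.1111, 3.5185) and repeat: F = (0.320630, 10.499175), J = [[-3.947574, 0.485540], [-0.6297, 7.1481]].
Δ = (-0.1005, -1.4777), so (x, y)₂ = (-0.2116, 2.0408).

(-0.2116, 2.0408)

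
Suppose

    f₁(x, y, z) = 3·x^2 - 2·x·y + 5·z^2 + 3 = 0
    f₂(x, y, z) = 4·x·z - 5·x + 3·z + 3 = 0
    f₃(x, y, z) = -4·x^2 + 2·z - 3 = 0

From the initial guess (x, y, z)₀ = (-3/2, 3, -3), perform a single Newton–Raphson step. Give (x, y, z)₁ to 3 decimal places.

(6.000, -340.750, -39.000)

At (-3/2, 3, -3): F = (63.750, 19.500, -18.000).
Jacobian J = [[6·x - 2·y, -2·x, 10·z], [4·z - 5, 0, 4·x + 3], [-8·x, 0, 2]].
At the point, J = [[-15.000, 3.000, -30.000], [-17.000, 0.000, -3.000], [12.000, 0.000, 2.000]] (det J = -6.000).
Solving J·Δ = −F gives Δ = (7.500, -343.750, -36.000).
Then the next iterate is (x, y, z)₁ = (6.000, -340.750, -39.000).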